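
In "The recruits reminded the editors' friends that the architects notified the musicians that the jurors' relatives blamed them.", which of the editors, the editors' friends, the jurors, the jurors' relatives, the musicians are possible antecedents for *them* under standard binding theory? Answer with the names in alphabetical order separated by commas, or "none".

*them* is a pronoun; Principle B requires it to be free in its binding domain — the clause headed by 'blamed'.
— the editors: possessor inside the object DP of the matrix clause; does not c-command the pronoun — Principle B does not apply; allowed.
— the editors' friends: object of the matrix clause; c-commands the pronoun but lies outside its binding domain — allowed.
— the jurors: possessor inside the subject DP of the clause headed by 'blamed'; does not c-command the pronoun — Principle B does not apply; allowed.
— the jurors' relatives: subject of the clause headed by 'blamed'; c-commands the pronoun within its binding domain — blocked (Principle B).
— the musicians: object of the clause headed by 'notified'; c-commands the pronoun but lies outside its binding domain — allowed.

the editors, the editors' friends, the jurors, the musicians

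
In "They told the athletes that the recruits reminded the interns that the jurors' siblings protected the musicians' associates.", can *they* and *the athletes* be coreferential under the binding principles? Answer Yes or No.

No

*the athletes* is an R-expression; Principle C requires it to be free (not bound by any c-commanding expression).
— they: subject of the matrix clause; the pronoun c-commands the R-expression — coreference blocked (Principle C).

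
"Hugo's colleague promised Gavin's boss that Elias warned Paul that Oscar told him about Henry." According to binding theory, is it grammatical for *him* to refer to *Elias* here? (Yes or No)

Yes

*Elias* is an R-expression; Principle C requires it to be free (not bound by any c-commanding expression).
— him: object of the clause headed by 'told'; the pronoun does not c-command the R-expression — coreference allowed.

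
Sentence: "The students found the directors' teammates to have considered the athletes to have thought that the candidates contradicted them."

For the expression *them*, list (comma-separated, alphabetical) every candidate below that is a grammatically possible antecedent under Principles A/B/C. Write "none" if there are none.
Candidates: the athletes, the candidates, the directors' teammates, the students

*them* is a pronoun; Principle B requires it to be free in its binding domain — the clause headed by 'contradicted'.
— the athletes: subject of the clause headed by 'thought'; c-commands the pronoun but lies outside its binding domain — allowed.
— the candidates: subject of the clause headed by 'contradicted'; c-commands the pronoun within its binding domain — blocked (Principle B).
— the directors' teammates: subject of the clause headed by 'considered'; c-commands the pronoun but lies outside its binding domain — allowed.
— the students: subject of the matrix clause; c-commands the pronoun but lies outside its binding domain — allowed.

the athletes, the directors' teammates, the students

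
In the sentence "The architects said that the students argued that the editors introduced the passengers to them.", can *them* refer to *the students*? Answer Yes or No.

*them* is a pronoun; Principle B requires it to be free in its binding domain — the clause headed by 'introduced'.
— the students: subject of the clause headed by 'argued'; c-commands the pronoun but lies outside its binding domain — allowed.

Yes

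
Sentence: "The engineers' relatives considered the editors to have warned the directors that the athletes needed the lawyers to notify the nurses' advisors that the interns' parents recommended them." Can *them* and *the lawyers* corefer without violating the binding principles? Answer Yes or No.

*the lawyers* is an R-expression; Principle C requires it to be free (not bound by any c-commanding expression).
— them: object of the clause headed by 'recommended'; the pronoun does not c-command the R-expression — coreference allowed.

Yes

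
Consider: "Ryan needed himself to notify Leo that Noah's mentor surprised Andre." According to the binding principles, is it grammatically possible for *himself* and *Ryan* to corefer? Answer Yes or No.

*himself* is a reflexive; Principle A requires it to be bound within its binding domain — the matrix clause.
— Ryan: subject of the matrix clause; c-commands the reflexive within its binding domain — allowed (Principle A).

Yes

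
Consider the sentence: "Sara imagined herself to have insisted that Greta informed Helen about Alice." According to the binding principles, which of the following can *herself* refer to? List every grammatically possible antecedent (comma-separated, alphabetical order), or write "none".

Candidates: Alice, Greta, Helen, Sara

Sara

*herself* is a reflexive; Principle A requires it to be bound within its binding domain — the matrix clause.
— Alice: second object of the clause headed by 'informed'; does not c-command the reflexive — cannot bind it (Principle A).
— Greta: subject of the clause headed by 'informed'; does not c-command the reflexive — cannot bind it (Principle A).
— Helen: object of the clause headed by 'informed'; does not c-command the reflexive — cannot bind it (Principle A).
— Sara: subject of the matrix clause; c-commands the reflexive within its binding domain — allowed (Principle A).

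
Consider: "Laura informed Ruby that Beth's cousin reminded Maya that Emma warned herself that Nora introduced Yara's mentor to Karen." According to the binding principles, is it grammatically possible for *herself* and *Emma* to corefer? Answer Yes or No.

Yes

*herself* is a reflexive; Principle A requires it to be bound within its binding domain — the clause headed by 'warned'.
— Emma: subject of the clause headed by 'warned'; c-commands the reflexive within its binding domain — allowed (Principle A).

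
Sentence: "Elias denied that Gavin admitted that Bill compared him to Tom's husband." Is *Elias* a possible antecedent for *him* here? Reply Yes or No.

*him* is a pronoun; Principle B requires it to be free in its binding domain — the clause headed by 'compared'.
— Elias: subject of the matrix clause; c-commands the pronoun but lies outside its binding domain — allowed.

Yes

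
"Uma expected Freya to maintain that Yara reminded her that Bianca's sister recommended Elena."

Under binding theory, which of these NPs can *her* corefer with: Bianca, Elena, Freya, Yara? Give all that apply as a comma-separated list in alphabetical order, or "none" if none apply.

Freya

*her* is a pronoun; Principle B requires it to be free in its binding domain — the clause headed by 'reminded'.
— Bianca: possessor inside the subject DP of the clause headed by 'recommended'; is c-commanded by the pronoun; coreference would bind this R-expression — blocked (Principle C).
— Elena: object of the clause headed by 'recommended'; is c-commanded by the pronoun; coreference would bind this R-expression — blocked (Principle C).
— Freya: subject of the clause headed by 'maintain'; c-commands the pronoun but lies outside its binding domain — allowed.
— Yara: subject of the clause headed by 'reminded'; c-commands the pronoun within its binding domain — blocked (Principle B).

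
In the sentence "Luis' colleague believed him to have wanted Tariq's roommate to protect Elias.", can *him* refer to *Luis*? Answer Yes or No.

Yes

*him* is a pronoun; Principle B requires it to be free in its binding domain — the matrix clause.
— Luis: possessor inside the subject DP of the matrix clause; does not c-command the pronoun — Principle B does not apply; allowed.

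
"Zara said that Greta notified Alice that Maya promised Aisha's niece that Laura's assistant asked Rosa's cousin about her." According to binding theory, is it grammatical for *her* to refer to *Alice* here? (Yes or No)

*Alice* is an R-expression; Principle C requires it to be free (not bound by any c-commanding expression).
— her: second object of the clause headed by 'asked'; the pronoun does not c-command the R-expression — coreference allowed.

Yes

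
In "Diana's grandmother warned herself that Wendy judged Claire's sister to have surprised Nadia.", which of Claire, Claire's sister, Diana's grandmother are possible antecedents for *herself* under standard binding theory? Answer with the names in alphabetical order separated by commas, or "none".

Diana's grandmother

*herself* is a reflexive; Principle A requires it to be bound within its binding domain — the matrix clause.
— Claire: possessor inside the subject DP of the clause headed by 'surprised'; does not c-command the reflexive — cannot bind it (Principle A).
— Claire's sister: subject of the clause headed by 'surprised'; does not c-command the reflexive — cannot bind it (Principle A).
— Diana's grandmother: subject of the matrix clause; c-commands the reflexive within its binding domain — allowed (Principle A).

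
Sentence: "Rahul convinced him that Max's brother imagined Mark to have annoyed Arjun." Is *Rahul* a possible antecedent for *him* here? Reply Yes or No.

*him* is a pronoun; Principle B requires it to be free in its binding domain — the matrix clause.
— Rahul: subject of the matrix clause; c-commands the pronoun within its binding domain — blocked (Principle B).

No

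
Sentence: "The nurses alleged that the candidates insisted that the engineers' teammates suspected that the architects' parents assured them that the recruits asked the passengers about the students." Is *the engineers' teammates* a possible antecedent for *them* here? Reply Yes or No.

*them* is a pronoun; Principle B requires it to be free in its binding domain — the clause headed by 'assured'.
— the engineers' teammates: subject of the clause headed by 'suspected'; c-commands the pronoun but lies outside its binding domain — allowed.

Yes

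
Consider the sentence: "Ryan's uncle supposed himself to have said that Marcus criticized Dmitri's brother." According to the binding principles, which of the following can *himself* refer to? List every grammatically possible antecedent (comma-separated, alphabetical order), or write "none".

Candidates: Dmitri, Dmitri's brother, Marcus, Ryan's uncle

*himself* is a reflexive; Principle A requires it to be bound within its binding domain — the matrix clause.
— Dmitri: possessor inside the object DP of the clause headed by 'criticized'; does not c-command the reflexive — cannot bind it (Principle A).
— Dmitri's brother: object of the clause headed by 'criticized'; does not c-command the reflexive — cannot bind it (Principle A).
— Marcus: subject of the clause headed by 'criticized'; does not c-command the reflexive — cannot bind it (Principle A).
— Ryan's uncle: subject of the matrix clause; c-commands the reflexive within its binding domain — allowed (Principle A).

Ryan's uncle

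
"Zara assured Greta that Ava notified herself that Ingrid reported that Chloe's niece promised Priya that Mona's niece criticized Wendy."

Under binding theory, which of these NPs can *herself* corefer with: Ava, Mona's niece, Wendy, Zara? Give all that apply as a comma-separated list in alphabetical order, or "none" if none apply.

*herself* is a reflexive; Principle A requires it to be bound within its binding domain — the clause headed by 'notified'.
— Ava: subject of the clause headed by 'notified'; c-commands the reflexive within its binding domain — allowed (Principle A).
— Mona's niece: subject of the clause headed by 'criticized'; does not c-command the reflexive — cannot bind it (Principle A).
— Wendy: object of the clause headed by 'criticized'; does not c-command the reflexive — cannot bind it (Principle A).
— Zara: subject of the matrix clause; c-commands the reflexive but lies outside its binding domain — cannot bind it (Principle A).

Ava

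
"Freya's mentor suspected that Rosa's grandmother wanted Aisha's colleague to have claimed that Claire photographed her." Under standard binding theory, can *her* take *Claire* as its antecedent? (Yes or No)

*her* is a pronoun; Principle B requires it to be free in its binding domain — the clause headed by 'photographed'.
— Claire: subject of the clause headed by 'photographed'; c-commands the pronoun within its binding domain — blocked (Principle B).

No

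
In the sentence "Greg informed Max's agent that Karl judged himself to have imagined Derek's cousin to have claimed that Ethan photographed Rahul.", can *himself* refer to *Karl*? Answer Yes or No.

Yes

*himself* is a reflexive; Principle A requires it to be bound within its binding domain — the clause headed by 'judged'.
— Karl: subject of the clause headed by 'judged'; c-commands the reflexive within its binding domain — allowed (Principle A).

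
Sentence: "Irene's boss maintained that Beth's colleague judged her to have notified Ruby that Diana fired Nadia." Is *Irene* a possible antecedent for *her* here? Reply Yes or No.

*her* is a pronoun; Principle B requires it to be free in its binding domain — the clause headed by 'judged'.
— Irene: possessor inside the subject DP of the matrix clause; does not c-command the pronoun — Principle B does not apply; allowed.

Yes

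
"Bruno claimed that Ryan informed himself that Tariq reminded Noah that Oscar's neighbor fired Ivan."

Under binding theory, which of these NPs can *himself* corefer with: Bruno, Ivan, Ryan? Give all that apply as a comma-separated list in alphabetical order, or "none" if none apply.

Ryan

*himself* is a reflexive; Principle A requires it to be bound within its binding domain — the clause headed by 'informed'.
— Bruno: subject of the matrix clause; c-commands the reflexive but lies outside its binding domain — cannot bind it (Principle A).
— Ivan: object of the clause headed by 'fired'; does not c-command the reflexive — cannot bind it (Principle A).
— Ryan: subject of the clause headed by 'informed'; c-commands the reflexive within its binding domain — allowed (Principle A).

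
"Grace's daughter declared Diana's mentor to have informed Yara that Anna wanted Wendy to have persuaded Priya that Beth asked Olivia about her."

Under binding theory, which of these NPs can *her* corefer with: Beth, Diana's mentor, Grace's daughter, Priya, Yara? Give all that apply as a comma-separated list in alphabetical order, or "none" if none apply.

Diana's mentor, Grace's daughter, Priya, Yara

*her* is a pronoun; Principle B requires it to be free in its binding domain — the clause headed by 'asked'.
— Beth: subject of the clause headed by 'asked'; c-commands the pronoun within its binding domain — blocked (Principle B).
— Diana's mentor: subject of the clause headed by 'informed'; c-commands the pronoun but lies outside its binding domain — allowed.
— Grace's daughter: subject of the matrix clause; c-commands the pronoun but lies outside its binding domain — allowed.
— Priya: object of the clause headed by 'persuaded'; c-commands the pronoun but lies outside its binding domain — allowed.
— Yara: object of the clause headed by 'informed'; c-commands the pronoun but lies outside its binding domain — allowed.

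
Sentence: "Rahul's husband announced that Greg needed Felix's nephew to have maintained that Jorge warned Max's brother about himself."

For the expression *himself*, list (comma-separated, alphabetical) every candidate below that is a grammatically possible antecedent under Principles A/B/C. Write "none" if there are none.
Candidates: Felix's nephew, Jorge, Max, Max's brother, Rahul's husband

Jorge, Max's brother

*himself* is a reflexive; Principle A requires it to be bound within its binding domain — the clause headed by 'warned'.
— Felix's nephew: subject of the clause headed by 'maintained'; c-commands the reflexive but lies outside its binding domain — cannot bind it (Principle A).
— Jorge: subject of the clause headed by 'warned'; c-commands the reflexive within its binding domain — allowed (Principle A).
— Max: possessor inside the object DP of the clause headed by 'warned'; does not c-command the reflexive — cannot bind it (Principle A).
— Max's brother: object of the clause headed by 'warned'; c-commands the reflexive within its binding domain — allowed (Principle A).
— Rahul's husband: subject of the matrix clause; c-commands the reflexive but lies outside its binding domain — cannot bind it (Principle A).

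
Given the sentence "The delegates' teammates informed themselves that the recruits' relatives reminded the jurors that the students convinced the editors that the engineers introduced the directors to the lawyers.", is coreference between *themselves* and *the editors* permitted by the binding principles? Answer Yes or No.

No

*themselves* is a reflexive; Principle A requires it to be bound within its binding domain — the matrix clause.
— the editors: object of the clause headed by 'convinced'; does not c-command the reflexive — cannot bind it (Principle A).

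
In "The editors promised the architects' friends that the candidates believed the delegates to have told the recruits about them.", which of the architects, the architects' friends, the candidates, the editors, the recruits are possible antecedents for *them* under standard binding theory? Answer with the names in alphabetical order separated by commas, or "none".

the architects, the architects' friends, the candidates, the editors

*them* is a pronoun; Principle B requires it to be free in its binding domain — the clause headed by 'told'.
— the architects: possessor inside the object DP of the matrix clause; does not c-command the pronoun — Principle B does not apply; allowed.
— the architects' friends: object of the matrix clause; c-commands the pronoun but lies outside its binding domain — allowed.
— the candidates: subject of the clause headed by 'believed'; c-commands the pronoun but lies outside its binding domain — allowed.
— the editors: subject of the matrix clause; c-commands the pronoun but lies outside its binding domain — allowed.
— the recruits: object of the clause headed by 'told'; c-commands the pronoun within its binding domain — blocked (Principle B).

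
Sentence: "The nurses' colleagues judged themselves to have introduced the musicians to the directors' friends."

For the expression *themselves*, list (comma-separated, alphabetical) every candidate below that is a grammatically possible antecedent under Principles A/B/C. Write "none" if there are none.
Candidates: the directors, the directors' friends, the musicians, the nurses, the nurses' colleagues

*themselves* is a reflexive; Principle A requires it to be bound within its binding domain — the matrix clause.
— the directors: possessor inside the second object DP of the clause headed by 'introduced'; does not c-command the reflexive — cannot bind it (Principle A).
— the directors' friends: second object of the clause headed by 'introduced'; does not c-command the reflexive — cannot bind it (Principle A).
— the musicians: object of the clause headed by 'introduced'; does not c-command the reflexive — cannot bind it (Principle A).
— the nurses: possessor inside the subject DP of the matrix clause; does not c-command the reflexive — cannot bind it (Principle A).
— the nurses' colleagues: subject of the matrix clause; c-commands the reflexive within its binding domain — allowed (Principle A).

the nurses' colleagues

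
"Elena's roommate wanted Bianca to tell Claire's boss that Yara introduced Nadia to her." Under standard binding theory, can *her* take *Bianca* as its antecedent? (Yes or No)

*her* is a pronoun; Principle B requires it to be free in its binding domain — the clause headed by 'introduced'.
— Bianca: subject of the clause headed by 'tell'; c-commands the pronoun but lies outside its binding domain — allowed.

Yes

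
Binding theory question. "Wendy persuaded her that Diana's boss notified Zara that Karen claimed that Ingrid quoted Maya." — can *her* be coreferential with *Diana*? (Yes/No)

*her* is a pronoun; Principle B requires it to be free in its binding domain — the matrix clause.
— Diana: possessor inside the subject DP of the clause headed by 'notified'; is c-commanded by the pronoun; coreference would bind this R-expression — blocked (Principle C).

No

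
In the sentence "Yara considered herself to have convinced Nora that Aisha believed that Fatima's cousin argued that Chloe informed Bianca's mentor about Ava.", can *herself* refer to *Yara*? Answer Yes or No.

*herself* is a reflexive; Principle A requires it to be bound within its binding domain — the matrix clause.
— Yara: subject of the matrix clause; c-commands the reflexive within its binding domain — allowed (Principle A).

Yes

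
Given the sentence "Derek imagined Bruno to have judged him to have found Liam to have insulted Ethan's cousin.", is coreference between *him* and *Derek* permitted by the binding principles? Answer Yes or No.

Yes

*him* is a pronoun; Principle B requires it to be free in its binding domain — the clause headed by 'judged'.
— Derek: subject of the matrix clause; c-commands the pronoun but lies outside its binding domain — allowed.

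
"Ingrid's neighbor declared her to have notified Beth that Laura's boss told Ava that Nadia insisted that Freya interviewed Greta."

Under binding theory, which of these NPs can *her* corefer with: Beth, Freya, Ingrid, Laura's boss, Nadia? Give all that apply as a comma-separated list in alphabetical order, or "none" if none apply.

Ingrid

*her* is a pronoun; Principle B requires it to be free in its binding domain — the matrix clause.
— Beth: object of the clause headed by 'notified'; is c-commanded by the pronoun; coreference would bind this R-expression — blocked (Principle C).
— Freya: subject of the clause headed by 'interviewed'; is c-commanded by the pronoun; coreference would bind this R-expression — blocked (Principle C).
— Ingrid: possessor inside the subject DP of the matrix clause; does not c-command the pronoun — Principle B does not apply; allowed.
— Laura's boss: subject of the clause headed by 'told'; is c-commanded by the pronoun; coreference would bind this R-expression — blocked (Principle C).
— Nadia: subject of the clause headed by 'insisted'; is c-commanded by the pronoun; coreference would bind this R-expression — blocked (Principle C).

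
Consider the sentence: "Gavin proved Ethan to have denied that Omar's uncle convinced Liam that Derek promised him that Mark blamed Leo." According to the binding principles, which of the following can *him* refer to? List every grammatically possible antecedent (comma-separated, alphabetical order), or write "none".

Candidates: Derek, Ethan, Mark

*him* is a pronoun; Principle B requires it to be free in its binding domain — the clause headed by 'promised'.
— Derek: subject of the clause headed by 'promised'; c-commands the pronoun within its binding domain — blocked (Principle B).
— Ethan: subject of the clause headed by 'denied'; c-commands the pronoun but lies outside its binding domain — allowed.
— Mark: subject of the clause headed by 'blamed'; is c-commanded by the pronoun; coreference would bind this R-expression — blocked (Principle C).

Ethan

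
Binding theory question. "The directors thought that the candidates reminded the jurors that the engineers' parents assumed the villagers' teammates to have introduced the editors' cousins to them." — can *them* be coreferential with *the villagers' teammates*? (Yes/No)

*them* is a pronoun; Principle B requires it to be free in its binding domain — the clause headed by 'introduced'.
— the villagers' teammates: subject of the clause headed by 'introduced'; c-commands the pronoun within its binding domain — blocked (Principle B).

No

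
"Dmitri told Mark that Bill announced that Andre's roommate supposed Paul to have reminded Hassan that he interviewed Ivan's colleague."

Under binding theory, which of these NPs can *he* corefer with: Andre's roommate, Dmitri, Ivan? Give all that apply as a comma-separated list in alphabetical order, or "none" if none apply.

*he* is a pronoun; Principle B requires it to be free in its binding domain — the clause headed by 'interviewed'.
— Andre's roommate: subject of the clause headed by 'supposed'; c-commands the pronoun but lies outside its binding domain — allowed.
— Dmitri: subject of the matrix clause; c-commands the pronoun but lies outside its binding domain — allowed.
— Ivan: possessor inside the object DP of the clause headed by 'interviewed'; is c-commanded by the pronoun; coreference would bind this R-expression — blocked (Principle C).

Andre's roommate, Dmitri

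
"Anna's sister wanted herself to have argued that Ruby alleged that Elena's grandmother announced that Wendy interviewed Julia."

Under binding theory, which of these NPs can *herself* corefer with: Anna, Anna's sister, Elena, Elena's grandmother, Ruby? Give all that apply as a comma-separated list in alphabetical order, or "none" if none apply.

*herself* is a reflexive; Principle A requires it to be bound within its binding domain — the matrix clause.
— Anna: possessor inside the subject DP of the matrix clause; does not c-command the reflexive — cannot bind it (Principle A).
— Anna's sister: subject of the matrix clause; c-commands the reflexive within its binding domain — allowed (Principle A).
— Elena: possessor inside the subject DP of the clause headed by 'announced'; does not c-command the reflexive — cannot bind it (Principle A).
— Elena's grandmother: subject of the clause headed by 'announced'; does not c-command the reflexive — cannot bind it (Principle A).
— Ruby: subject of the clause headed by 'alleged'; does not c-command the reflexive — cannot bind it (Principle A).

Anna's sister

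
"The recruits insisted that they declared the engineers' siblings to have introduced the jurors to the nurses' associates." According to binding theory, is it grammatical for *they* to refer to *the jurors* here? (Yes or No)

*the jurors* is an R-expression; Principle C requires it to be free (not bound by any c-commanding expression).
— they: subject of the clause headed by 'declared'; the pronoun c-commands the R-expression — coreference blocked (Principle C).

No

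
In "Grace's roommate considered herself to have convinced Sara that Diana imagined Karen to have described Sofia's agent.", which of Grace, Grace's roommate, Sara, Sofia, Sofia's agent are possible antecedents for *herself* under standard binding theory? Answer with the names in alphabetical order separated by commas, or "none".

*herself* is a reflexive; Principle A requires it to be bound within its binding domain — the matrix clause.
— Grace: possessor inside the subject DP of the matrix clause; does not c-command the reflexive — cannot bind it (Principle A).
— Grace's roommate: subject of the matrix clause; c-commands the reflexive within its binding domain — allowed (Principle A).
— Sara: object of the clause headed by 'convinced'; does not c-command the reflexive — cannot bind it (Principle A).
— Sofia: possessor inside the object DP of the clause headed by 'described'; does not c-command the reflexive — cannot bind it (Principle A).
— Sofia's agent: object of the clause headed by 'described'; does not c-command the reflexive — cannot bind it (Principle A).

Grace's roommate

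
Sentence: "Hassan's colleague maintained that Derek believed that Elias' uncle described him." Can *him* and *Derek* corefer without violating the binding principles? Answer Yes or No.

*Derek* is an R-expression; Principle C requires it to be free (not bound by any c-commanding expression).
— him: object of the clause headed by 'described'; the pronoun does not c-command the R-expression — coreference allowed.

Yes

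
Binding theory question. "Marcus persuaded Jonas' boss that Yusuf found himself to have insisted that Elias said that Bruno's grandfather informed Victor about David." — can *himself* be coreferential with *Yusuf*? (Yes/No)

*himself* is a reflexive; Principle A requires it to be bound within its binding domain — the clause headed by 'found'.
— Yusuf: subject of the clause headed by 'found'; c-commands the reflexive within its binding domain — allowed (Principle A).

Yes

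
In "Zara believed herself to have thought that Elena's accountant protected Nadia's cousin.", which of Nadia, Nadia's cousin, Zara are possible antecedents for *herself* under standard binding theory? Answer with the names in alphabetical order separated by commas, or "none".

Zara

*herself* is a reflexive; Principle A requires it to be bound within its binding domain — the matrix clause.
— Nadia: possessor inside the object DP of the clause headed by 'protected'; does not c-command the reflexive — cannot bind it (Principle A).
— Nadia's cousin: object of the clause headed by 'protected'; does not c-command the reflexive — cannot bind it (Principle A).
— Zara: subject of the matrix clause; c-commands the reflexive within its binding domain — allowed (Principle A).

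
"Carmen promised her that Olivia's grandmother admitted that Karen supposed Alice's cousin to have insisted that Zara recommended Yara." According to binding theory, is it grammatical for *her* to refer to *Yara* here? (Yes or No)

*Yara* is an R-expression; Principle C requires it to be free (not bound by any c-commanding expression).
— her: object of the matrix clause; the pronoun c-commands the R-expression — coreference blocked (Principle C).

No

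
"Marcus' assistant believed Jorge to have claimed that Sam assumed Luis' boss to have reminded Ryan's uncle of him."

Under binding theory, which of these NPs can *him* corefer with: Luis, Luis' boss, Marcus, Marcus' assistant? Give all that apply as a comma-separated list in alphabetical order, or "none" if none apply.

*him* is a pronoun; Principle B requires it to be free in its binding domain — the clause headed by 'reminded'.
— Luis: possessor inside the subject DP of the clause headed by 'reminded'; does not c-command the pronoun — Principle B does not apply; allowed.
— Luis' boss: subject of the clause headed by 'reminded'; c-commands the pronoun within its binding domain — blocked (Principle B).
— Marcus: possessor inside the subject DP of the matrix clause; does not c-command the pronoun — Principle B does not apply; allowed.
— Marcus' assistant: subject of the matrix clause; c-commands the pronoun but lies outside its binding domain — allowed.

Luis, Marcus, Marcus' assistant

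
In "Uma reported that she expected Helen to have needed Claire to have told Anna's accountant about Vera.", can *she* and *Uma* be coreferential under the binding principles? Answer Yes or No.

*Uma* is an R-expression; Principle C requires it to be free (not bound by any c-commanding expression).
— she: subject of the clause headed by 'expected'; the pronoun does not c-command the R-expression — coreference allowed.

Yes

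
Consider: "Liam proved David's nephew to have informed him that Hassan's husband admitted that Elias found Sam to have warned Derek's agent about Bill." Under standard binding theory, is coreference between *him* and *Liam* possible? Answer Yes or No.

*Liam* is an R-expression; Principle C requires it to be free (not bound by any c-commanding expression).
— him: object of the clause headed by 'informed'; the pronoun does not c-command the R-expression — coreference allowed.

Yes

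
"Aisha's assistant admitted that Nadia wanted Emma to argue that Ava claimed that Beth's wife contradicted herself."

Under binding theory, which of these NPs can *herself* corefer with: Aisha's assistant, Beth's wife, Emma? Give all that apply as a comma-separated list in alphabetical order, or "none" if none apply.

Beth's wife

*herself* is a reflexive; Principle A requires it to be bound within its binding domain — the clause headed by 'contradicted'.
— Aisha's assistant: subject of the matrix clause; c-commands the reflexive but lies outside its binding domain — cannot bind it (Principle A).
— Beth's wife: subject of the clause headed by 'contradicted'; c-commands the reflexive within its binding domain — allowed (Principle A).
— Emma: subject of the clause headed by 'argue'; c-commands the reflexive but lies outside its binding domain — cannot bind it (Principle A).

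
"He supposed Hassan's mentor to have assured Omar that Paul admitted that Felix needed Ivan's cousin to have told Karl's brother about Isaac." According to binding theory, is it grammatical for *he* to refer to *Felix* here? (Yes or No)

*Felix* is an R-expression; Principle C requires it to be free (not bound by any c-commanding expression).
— he: subject of the matrix clause; the pronoun c-commands the R-expression — coreference blocked (Principle C).

No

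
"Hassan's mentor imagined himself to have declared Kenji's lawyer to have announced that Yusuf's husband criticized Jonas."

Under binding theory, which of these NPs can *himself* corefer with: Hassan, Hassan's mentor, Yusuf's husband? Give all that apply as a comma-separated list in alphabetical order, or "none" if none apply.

Hassan's mentor

*himself* is a reflexive; Principle A requires it to be bound within its binding domain — the matrix clause.
— Hassan: possessor inside the subject DP of the matrix clause; does not c-command the reflexive — cannot bind it (Principle A).
— Hassan's mentor: subject of the matrix clause; c-commands the reflexive within its binding domain — allowed (Principle A).
— Yusuf's husband: subject of the clause headed by 'criticized'; does not c-command the reflexive — cannot bind it (Principle A).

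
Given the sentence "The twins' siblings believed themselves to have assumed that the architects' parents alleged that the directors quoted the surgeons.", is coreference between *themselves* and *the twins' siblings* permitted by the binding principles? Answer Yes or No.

*themselves* is a reflexive; Principle A requires it to be bound within its binding domain — the matrix clause.
— the twins' siblings: subject of the matrix clause; c-commands the reflexive within its binding domain — allowed (Principle A).

Yes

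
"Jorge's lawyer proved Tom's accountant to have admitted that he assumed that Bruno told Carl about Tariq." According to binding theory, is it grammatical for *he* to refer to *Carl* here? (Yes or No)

*Carl* is an R-expression; Principle C requires it to be free (not bound by any c-commanding expression).
— he: subject of the clause headed by 'assumed'; the pronoun c-commands the R-expression — coreference blocked (Principle C).

No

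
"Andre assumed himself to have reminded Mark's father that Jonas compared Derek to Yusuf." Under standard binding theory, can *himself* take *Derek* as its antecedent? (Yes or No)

*himself* is a reflexive; Principle A requires it to be bound within its binding domain — the matrix clause.
— Derek: object of the clause headed by 'compared'; does not c-command the reflexive — cannot bind it (Principle A).

No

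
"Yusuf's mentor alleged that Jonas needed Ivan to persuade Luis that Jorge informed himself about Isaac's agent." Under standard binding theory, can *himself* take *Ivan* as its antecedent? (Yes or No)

No

*himself* is a reflexive; Principle A requires it to be bound within its binding domain — the clause headed by 'informed'.
— Ivan: subject of the clause headed by 'persuade'; c-commands the reflexive but lies outside its binding domain — cannot bind it (Principle A).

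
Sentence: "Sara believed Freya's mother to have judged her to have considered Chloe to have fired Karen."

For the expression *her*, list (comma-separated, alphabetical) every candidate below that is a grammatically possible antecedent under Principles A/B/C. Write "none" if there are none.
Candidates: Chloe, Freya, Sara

Freya, Sara

*her* is a pronoun; Principle B requires it to be free in its binding domain — the clause headed by 'judged'.
— Chloe: subject of the clause headed by 'fired'; is c-commanded by the pronoun; coreference would bind this R-expression — blocked (Principle C).
— Freya: possessor inside the subject DP of the clause headed by 'judged'; does not c-command the pronoun — Principle B does not apply; allowed.
— Sara: subject of the matrix clause; c-commands the pronoun but lies outside its binding domain — allowed.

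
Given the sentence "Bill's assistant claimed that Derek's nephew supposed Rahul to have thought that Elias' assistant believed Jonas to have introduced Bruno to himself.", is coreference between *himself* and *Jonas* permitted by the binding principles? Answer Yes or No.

Yes

*himself* is a reflexive; Principle A requires it to be bound within its binding domain — the clause headed by 'introduced'.
— Jonas: subject of the clause headed by 'introduced'; c-commands the reflexive within its binding domain — allowed (Principle A).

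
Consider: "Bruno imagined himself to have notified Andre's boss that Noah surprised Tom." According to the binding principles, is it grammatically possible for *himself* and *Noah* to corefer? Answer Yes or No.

No

*himself* is a reflexive; Principle A requires it to be bound within its binding domain — the matrix clause.
— Noah: subject of the clause headed by 'surprised'; does not c-command the reflexive — cannot bind it (Principle A).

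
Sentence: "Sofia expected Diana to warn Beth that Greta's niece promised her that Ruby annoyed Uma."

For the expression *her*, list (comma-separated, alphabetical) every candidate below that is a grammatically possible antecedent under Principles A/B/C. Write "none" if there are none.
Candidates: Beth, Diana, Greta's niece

Beth, Diana

*her* is a pronoun; Principle B requires it to be free in its binding domain — the clause headed by 'promised'.
— Beth: object of the clause headed by 'warn'; c-commands the pronoun but lies outside its binding domain — allowed.
— Diana: subject of the clause headed by 'warn'; c-commands the pronoun but lies outside its binding domain — allowed.
— Greta's niece: subject of the clause headed by 'promised'; c-commands the pronoun within its binding domain — blocked (Principle B).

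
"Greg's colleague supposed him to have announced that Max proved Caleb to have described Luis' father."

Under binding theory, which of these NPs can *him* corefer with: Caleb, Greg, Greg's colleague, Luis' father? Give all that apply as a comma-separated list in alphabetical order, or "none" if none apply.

Greg

*him* is a pronoun; Principle B requires it to be free in its binding domain — the matrix clause.
— Caleb: subject of the clause headed by 'described'; is c-commanded by the pronoun; coreference would bind this R-expression — blocked (Principle C).
— Greg: possessor inside the subject DP of the matrix clause; does not c-command the pronoun — Principle B does not apply; allowed.
— Greg's colleague: subject of the matrix clause; c-commands the pronoun within its binding domain — blocked (Principle B).
— Luis' father: object of the clause headed by 'described'; is c-commanded by the pronoun; coreference would bind this R-expression — blocked (Principle C).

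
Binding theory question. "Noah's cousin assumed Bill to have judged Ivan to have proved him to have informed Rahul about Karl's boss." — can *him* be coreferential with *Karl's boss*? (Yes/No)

No

*him* is a pronoun; Principle B requires it to be free in its binding domain — the clause headed by 'proved'.
— Karl's boss: second object of the clause headed by 'informed'; is c-commanded by the pronoun; coreference would bind this R-expression — blocked (Principle C).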